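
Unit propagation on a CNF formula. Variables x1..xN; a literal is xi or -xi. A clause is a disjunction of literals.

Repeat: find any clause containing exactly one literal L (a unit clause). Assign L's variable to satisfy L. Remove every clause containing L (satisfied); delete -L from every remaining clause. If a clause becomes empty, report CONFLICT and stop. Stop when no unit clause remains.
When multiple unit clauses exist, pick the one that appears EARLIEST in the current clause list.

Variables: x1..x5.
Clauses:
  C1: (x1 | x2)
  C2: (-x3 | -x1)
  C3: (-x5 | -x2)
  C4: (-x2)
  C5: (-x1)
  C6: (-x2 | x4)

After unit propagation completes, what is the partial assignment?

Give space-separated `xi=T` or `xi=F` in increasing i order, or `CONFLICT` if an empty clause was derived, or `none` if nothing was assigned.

unit clause [-2] forces x2=F; simplify:
  drop 2 from [1, 2] -> [1]
  satisfied 3 clause(s); 3 remain; assigned so far: [2]
unit clause [1] forces x1=T; simplify:
  drop -1 from [-3, -1] -> [-3]
  drop -1 from [-1] -> [] (empty!)
  satisfied 1 clause(s); 2 remain; assigned so far: [1, 2]
CONFLICT (empty clause)

Answer: CONFLICT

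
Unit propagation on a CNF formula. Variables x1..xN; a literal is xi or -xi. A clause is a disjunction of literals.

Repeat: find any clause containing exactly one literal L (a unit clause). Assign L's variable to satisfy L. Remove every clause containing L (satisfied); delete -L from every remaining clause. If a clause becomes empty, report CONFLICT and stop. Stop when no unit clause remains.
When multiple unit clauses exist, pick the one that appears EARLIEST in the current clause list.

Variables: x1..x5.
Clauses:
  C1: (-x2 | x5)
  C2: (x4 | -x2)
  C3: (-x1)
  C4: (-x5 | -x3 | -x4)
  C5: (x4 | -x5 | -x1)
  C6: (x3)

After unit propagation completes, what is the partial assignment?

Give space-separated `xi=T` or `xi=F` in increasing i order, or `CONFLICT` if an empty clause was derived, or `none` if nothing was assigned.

Answer: x1=F x3=T

Derivation:
unit clause [-1] forces x1=F; simplify:
  satisfied 2 clause(s); 4 remain; assigned so far: [1]
unit clause [3] forces x3=T; simplify:
  drop -3 from [-5, -3, -4] -> [-5, -4]
  satisfied 1 clause(s); 3 remain; assigned so far: [1, 3]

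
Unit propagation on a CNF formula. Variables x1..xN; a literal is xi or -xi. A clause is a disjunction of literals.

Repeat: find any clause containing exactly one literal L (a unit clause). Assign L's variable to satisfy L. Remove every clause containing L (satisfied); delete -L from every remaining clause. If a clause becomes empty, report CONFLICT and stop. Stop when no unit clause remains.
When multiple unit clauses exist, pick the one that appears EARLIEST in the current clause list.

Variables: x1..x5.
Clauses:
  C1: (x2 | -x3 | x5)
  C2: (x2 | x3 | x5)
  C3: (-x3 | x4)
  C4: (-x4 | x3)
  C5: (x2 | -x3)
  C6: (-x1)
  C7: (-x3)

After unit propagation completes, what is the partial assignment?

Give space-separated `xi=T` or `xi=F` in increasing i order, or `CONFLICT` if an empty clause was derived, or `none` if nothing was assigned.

unit clause [-1] forces x1=F; simplify:
  satisfied 1 clause(s); 6 remain; assigned so far: [1]
unit clause [-3] forces x3=F; simplify:
  drop 3 from [2, 3, 5] -> [2, 5]
  drop 3 from [-4, 3] -> [-4]
  satisfied 4 clause(s); 2 remain; assigned so far: [1, 3]
unit clause [-4] forces x4=F; simplify:
  satisfied 1 clause(s); 1 remain; assigned so far: [1, 3, 4]

Answer: x1=F x3=F x4=F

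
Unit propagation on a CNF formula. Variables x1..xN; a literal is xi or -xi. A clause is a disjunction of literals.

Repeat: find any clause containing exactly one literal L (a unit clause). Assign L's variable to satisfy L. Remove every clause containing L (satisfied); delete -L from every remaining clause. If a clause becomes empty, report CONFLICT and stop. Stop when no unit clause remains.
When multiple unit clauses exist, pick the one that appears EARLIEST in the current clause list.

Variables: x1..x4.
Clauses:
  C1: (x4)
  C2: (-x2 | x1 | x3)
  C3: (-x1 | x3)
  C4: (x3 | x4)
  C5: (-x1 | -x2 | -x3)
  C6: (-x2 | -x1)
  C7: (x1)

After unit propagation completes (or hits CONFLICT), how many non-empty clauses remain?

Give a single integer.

Answer: 0

Derivation:
unit clause [4] forces x4=T; simplify:
  satisfied 2 clause(s); 5 remain; assigned so far: [4]
unit clause [1] forces x1=T; simplify:
  drop -1 from [-1, 3] -> [3]
  drop -1 from [-1, -2, -3] -> [-2, -3]
  drop -1 from [-2, -1] -> [-2]
  satisfied 2 clause(s); 3 remain; assigned so far: [1, 4]
unit clause [3] forces x3=T; simplify:
  drop -3 from [-2, -3] -> [-2]
  satisfied 1 clause(s); 2 remain; assigned so far: [1, 3, 4]
unit clause [-2] forces x2=F; simplify:
  satisfied 2 clause(s); 0 remain; assigned so far: [1, 2, 3, 4]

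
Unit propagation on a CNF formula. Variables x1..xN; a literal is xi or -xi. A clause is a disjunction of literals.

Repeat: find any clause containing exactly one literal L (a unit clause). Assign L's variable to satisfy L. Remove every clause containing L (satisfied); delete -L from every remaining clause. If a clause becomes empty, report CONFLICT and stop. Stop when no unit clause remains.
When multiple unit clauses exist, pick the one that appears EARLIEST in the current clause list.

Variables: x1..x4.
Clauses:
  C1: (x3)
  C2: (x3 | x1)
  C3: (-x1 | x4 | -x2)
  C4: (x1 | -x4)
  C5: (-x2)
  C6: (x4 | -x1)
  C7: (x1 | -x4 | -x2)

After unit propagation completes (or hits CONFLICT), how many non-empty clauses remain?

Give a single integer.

unit clause [3] forces x3=T; simplify:
  satisfied 2 clause(s); 5 remain; assigned so far: [3]
unit clause [-2] forces x2=F; simplify:
  satisfied 3 clause(s); 2 remain; assigned so far: [2, 3]

Answer: 2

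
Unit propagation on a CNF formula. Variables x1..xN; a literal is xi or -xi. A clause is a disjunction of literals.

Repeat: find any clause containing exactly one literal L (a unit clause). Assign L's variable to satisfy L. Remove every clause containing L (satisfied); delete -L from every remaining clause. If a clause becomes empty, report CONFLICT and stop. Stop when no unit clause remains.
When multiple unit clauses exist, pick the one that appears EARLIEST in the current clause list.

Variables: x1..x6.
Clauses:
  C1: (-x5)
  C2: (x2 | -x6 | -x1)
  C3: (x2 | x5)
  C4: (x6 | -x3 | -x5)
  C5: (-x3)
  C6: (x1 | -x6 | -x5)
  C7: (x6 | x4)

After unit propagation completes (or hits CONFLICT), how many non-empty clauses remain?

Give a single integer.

unit clause [-5] forces x5=F; simplify:
  drop 5 from [2, 5] -> [2]
  satisfied 3 clause(s); 4 remain; assigned so far: [5]
unit clause [2] forces x2=T; simplify:
  satisfied 2 clause(s); 2 remain; assigned so far: [2, 5]
unit clause [-3] forces x3=F; simplify:
  satisfied 1 clause(s); 1 remain; assigned so far: [2, 3, 5]

Answer: 1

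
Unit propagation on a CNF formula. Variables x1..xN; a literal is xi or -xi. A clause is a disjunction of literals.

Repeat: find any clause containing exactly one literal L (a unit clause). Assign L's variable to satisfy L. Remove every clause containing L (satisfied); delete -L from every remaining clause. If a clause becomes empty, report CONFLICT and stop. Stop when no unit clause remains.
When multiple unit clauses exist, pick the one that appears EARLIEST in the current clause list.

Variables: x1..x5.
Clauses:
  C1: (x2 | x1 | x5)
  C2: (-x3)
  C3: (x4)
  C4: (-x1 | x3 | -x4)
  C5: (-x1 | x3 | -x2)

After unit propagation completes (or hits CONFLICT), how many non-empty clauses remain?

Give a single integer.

unit clause [-3] forces x3=F; simplify:
  drop 3 from [-1, 3, -4] -> [-1, -4]
  drop 3 from [-1, 3, -2] -> [-1, -2]
  satisfied 1 clause(s); 4 remain; assigned so far: [3]
unit clause [4] forces x4=T; simplify:
  drop -4 from [-1, -4] -> [-1]
  satisfied 1 clause(s); 3 remain; assigned so far: [3, 4]
unit clause [-1] forces x1=F; simplify:
  drop 1 from [2, 1, 5] -> [2, 5]
  satisfied 2 clause(s); 1 remain; assigned so far: [1, 3, 4]

Answer: 1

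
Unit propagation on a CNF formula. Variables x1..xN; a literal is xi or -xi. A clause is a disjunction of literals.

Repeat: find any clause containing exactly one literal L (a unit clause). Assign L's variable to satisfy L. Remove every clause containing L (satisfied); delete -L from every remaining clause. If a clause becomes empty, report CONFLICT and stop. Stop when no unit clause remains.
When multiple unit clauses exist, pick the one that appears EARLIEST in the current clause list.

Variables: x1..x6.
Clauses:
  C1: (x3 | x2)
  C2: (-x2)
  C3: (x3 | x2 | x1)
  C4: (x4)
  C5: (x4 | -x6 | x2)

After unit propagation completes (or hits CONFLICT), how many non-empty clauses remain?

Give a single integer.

unit clause [-2] forces x2=F; simplify:
  drop 2 from [3, 2] -> [3]
  drop 2 from [3, 2, 1] -> [3, 1]
  drop 2 from [4, -6, 2] -> [4, -6]
  satisfied 1 clause(s); 4 remain; assigned so far: [2]
unit clause [3] forces x3=T; simplify:
  satisfied 2 clause(s); 2 remain; assigned so far: [2, 3]
unit clause [4] forces x4=T; simplify:
  satisfied 2 clause(s); 0 remain; assigned so far: [2, 3, 4]

Answer: 0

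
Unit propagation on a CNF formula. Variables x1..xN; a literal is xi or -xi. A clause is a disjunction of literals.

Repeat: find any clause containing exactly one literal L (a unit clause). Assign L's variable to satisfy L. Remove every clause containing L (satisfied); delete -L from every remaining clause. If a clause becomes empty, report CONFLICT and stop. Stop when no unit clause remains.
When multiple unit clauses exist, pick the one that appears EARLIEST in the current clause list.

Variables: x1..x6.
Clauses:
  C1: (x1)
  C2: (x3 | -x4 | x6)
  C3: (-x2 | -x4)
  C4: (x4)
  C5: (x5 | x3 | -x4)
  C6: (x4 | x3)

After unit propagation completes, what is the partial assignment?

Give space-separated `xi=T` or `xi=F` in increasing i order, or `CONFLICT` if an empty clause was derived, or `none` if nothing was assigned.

unit clause [1] forces x1=T; simplify:
  satisfied 1 clause(s); 5 remain; assigned so far: [1]
unit clause [4] forces x4=T; simplify:
  drop -4 from [3, -4, 6] -> [3, 6]
  drop -4 from [-2, -4] -> [-2]
  drop -4 from [5, 3, -4] -> [5, 3]
  satisfied 2 clause(s); 3 remain; assigned so far: [1, 4]
unit clause [-2] forces x2=F; simplify:
  satisfied 1 clause(s); 2 remain; assigned so far: [1, 2, 4]

Answer: x1=T x2=F x4=T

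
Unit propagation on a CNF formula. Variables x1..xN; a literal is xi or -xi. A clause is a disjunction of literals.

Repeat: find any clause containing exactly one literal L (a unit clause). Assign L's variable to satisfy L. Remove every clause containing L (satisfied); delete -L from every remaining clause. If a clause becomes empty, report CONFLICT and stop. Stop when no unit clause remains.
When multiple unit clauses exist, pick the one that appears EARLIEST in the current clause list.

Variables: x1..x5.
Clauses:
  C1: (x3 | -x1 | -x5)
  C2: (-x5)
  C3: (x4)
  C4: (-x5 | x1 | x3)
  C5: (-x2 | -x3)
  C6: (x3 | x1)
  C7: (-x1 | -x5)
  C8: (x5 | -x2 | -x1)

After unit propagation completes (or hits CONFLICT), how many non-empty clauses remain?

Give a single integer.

unit clause [-5] forces x5=F; simplify:
  drop 5 from [5, -2, -1] -> [-2, -1]
  satisfied 4 clause(s); 4 remain; assigned so far: [5]
unit clause [4] forces x4=T; simplify:
  satisfied 1 clause(s); 3 remain; assigned so far: [4, 5]

Answer: 3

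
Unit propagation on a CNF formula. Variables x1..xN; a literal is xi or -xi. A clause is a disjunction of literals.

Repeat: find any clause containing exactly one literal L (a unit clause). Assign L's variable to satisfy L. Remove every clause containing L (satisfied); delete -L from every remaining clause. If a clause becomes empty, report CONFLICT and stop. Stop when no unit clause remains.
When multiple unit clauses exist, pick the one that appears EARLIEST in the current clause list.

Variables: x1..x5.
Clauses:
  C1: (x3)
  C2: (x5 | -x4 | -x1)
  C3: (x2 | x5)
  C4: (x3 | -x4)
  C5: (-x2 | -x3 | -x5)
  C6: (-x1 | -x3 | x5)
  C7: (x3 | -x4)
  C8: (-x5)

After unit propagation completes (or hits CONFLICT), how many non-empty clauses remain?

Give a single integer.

unit clause [3] forces x3=T; simplify:
  drop -3 from [-2, -3, -5] -> [-2, -5]
  drop -3 from [-1, -3, 5] -> [-1, 5]
  satisfied 3 clause(s); 5 remain; assigned so far: [3]
unit clause [-5] forces x5=F; simplify:
  drop 5 from [5, -4, -1] -> [-4, -1]
  drop 5 from [2, 5] -> [2]
  drop 5 from [-1, 5] -> [-1]
  satisfied 2 clause(s); 3 remain; assigned so far: [3, 5]
unit clause [2] forces x2=T; simplify:
  satisfied 1 clause(s); 2 remain; assigned so far: [2, 3, 5]
unit clause [-1] forces x1=F; simplify:
  satisfied 2 clause(s); 0 remain; assigned so far: [1, 2, 3, 5]

Answer: 0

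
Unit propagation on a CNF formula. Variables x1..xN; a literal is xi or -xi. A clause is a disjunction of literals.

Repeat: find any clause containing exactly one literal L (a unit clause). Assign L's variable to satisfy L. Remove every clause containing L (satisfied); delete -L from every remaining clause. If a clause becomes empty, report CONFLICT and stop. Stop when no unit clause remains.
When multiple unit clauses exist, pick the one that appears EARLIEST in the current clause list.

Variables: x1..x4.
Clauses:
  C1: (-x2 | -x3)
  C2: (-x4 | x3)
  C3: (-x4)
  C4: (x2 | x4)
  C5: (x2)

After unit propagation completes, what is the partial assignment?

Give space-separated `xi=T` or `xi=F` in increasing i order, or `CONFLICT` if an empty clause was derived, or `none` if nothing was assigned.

Answer: x2=T x3=F x4=F

Derivation:
unit clause [-4] forces x4=F; simplify:
  drop 4 from [2, 4] -> [2]
  satisfied 2 clause(s); 3 remain; assigned so far: [4]
unit clause [2] forces x2=T; simplify:
  drop -2 from [-2, -3] -> [-3]
  satisfied 2 clause(s); 1 remain; assigned so far: [2, 4]
unit clause [-3] forces x3=F; simplify:
  satisfied 1 clause(s); 0 remain; assigned so far: [2, 3, 4]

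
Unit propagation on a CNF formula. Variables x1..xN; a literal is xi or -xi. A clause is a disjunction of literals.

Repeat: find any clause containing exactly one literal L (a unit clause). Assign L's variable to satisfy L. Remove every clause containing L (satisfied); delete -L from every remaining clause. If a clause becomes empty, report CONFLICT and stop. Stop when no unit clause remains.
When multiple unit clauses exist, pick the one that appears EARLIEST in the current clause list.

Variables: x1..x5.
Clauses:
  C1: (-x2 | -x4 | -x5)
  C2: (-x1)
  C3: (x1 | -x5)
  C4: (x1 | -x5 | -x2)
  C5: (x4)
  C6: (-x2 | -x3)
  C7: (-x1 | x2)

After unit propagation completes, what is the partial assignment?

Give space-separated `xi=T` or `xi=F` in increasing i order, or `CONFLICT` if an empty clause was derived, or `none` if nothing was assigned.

Answer: x1=F x4=T x5=F

Derivation:
unit clause [-1] forces x1=F; simplify:
  drop 1 from [1, -5] -> [-5]
  drop 1 from [1, -5, -2] -> [-5, -2]
  satisfied 2 clause(s); 5 remain; assigned so far: [1]
unit clause [-5] forces x5=F; simplify:
  satisfied 3 clause(s); 2 remain; assigned so far: [1, 5]
unit clause [4] forces x4=T; simplify:
  satisfied 1 clause(s); 1 remain; assigned so far: [1, 4, 5]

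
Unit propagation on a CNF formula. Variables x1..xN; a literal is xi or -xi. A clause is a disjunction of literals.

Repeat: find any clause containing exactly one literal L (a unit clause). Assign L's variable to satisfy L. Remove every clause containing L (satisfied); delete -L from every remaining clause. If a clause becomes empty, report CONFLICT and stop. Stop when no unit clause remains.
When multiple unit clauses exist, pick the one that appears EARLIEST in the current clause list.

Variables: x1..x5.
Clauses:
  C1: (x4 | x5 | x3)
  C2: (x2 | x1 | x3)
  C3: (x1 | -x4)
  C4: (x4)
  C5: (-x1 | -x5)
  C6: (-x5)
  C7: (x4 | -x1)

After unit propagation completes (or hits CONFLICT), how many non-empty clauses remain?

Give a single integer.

Answer: 0

Derivation:
unit clause [4] forces x4=T; simplify:
  drop -4 from [1, -4] -> [1]
  satisfied 3 clause(s); 4 remain; assigned so far: [4]
unit clause [1] forces x1=T; simplify:
  drop -1 from [-1, -5] -> [-5]
  satisfied 2 clause(s); 2 remain; assigned so far: [1, 4]
unit clause [-5] forces x5=F; simplify:
  satisfied 2 clause(s); 0 remain; assigned so far: [1, 4, 5]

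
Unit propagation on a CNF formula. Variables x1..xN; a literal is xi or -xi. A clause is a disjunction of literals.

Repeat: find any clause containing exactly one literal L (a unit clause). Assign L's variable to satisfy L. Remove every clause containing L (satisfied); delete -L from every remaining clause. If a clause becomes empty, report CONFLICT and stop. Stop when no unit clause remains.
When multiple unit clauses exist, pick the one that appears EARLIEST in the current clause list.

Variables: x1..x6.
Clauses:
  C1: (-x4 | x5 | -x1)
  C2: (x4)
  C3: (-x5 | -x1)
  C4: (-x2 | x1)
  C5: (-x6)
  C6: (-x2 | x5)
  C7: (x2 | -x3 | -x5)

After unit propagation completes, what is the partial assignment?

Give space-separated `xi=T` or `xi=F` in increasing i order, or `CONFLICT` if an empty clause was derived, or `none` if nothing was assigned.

Answer: x4=T x6=F

Derivation:
unit clause [4] forces x4=T; simplify:
  drop -4 from [-4, 5, -1] -> [5, -1]
  satisfied 1 clause(s); 6 remain; assigned so far: [4]
unit clause [-6] forces x6=F; simplify:
  satisfied 1 clause(s); 5 remain; assigned so far: [4, 6]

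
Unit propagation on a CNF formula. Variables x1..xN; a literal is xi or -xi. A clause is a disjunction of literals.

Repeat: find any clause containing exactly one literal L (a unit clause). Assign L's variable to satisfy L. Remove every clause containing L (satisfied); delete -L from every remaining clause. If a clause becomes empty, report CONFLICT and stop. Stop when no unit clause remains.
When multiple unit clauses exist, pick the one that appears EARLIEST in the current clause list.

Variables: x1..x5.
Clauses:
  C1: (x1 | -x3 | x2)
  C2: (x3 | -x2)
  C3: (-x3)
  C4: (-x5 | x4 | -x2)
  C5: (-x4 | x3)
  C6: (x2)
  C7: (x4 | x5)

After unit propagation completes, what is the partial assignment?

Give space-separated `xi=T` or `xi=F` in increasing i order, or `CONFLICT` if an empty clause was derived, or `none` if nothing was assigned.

Answer: CONFLICT

Derivation:
unit clause [-3] forces x3=F; simplify:
  drop 3 from [3, -2] -> [-2]
  drop 3 from [-4, 3] -> [-4]
  satisfied 2 clause(s); 5 remain; assigned so far: [3]
unit clause [-2] forces x2=F; simplify:
  drop 2 from [2] -> [] (empty!)
  satisfied 2 clause(s); 3 remain; assigned so far: [2, 3]
CONFLICT (empty clause)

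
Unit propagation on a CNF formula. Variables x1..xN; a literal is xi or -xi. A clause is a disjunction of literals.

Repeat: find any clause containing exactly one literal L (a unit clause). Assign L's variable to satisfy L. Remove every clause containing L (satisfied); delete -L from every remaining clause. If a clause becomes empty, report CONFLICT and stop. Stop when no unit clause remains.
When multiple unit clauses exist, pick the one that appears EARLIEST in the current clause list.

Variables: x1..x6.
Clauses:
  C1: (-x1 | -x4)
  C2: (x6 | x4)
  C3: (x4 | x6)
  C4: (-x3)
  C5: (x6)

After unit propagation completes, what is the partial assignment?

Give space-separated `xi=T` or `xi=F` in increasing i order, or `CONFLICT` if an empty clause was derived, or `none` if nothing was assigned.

unit clause [-3] forces x3=F; simplify:
  satisfied 1 clause(s); 4 remain; assigned so far: [3]
unit clause [6] forces x6=T; simplify:
  satisfied 3 clause(s); 1 remain; assigned so far: [3, 6]

Answer: x3=F x6=T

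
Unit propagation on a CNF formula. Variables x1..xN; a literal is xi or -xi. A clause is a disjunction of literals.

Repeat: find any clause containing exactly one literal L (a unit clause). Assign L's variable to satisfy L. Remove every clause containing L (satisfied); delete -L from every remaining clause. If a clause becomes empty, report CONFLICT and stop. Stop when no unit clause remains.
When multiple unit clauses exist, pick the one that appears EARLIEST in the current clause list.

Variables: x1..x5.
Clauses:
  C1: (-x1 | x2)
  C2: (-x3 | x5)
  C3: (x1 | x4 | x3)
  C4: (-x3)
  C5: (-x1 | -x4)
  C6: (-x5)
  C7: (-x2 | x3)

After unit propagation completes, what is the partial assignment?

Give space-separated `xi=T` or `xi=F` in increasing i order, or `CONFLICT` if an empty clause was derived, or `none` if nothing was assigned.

unit clause [-3] forces x3=F; simplify:
  drop 3 from [1, 4, 3] -> [1, 4]
  drop 3 from [-2, 3] -> [-2]
  satisfied 2 clause(s); 5 remain; assigned so far: [3]
unit clause [-5] forces x5=F; simplify:
  satisfied 1 clause(s); 4 remain; assigned so far: [3, 5]
unit clause [-2] forces x2=F; simplify:
  drop 2 from [-1, 2] -> [-1]
  satisfied 1 clause(s); 3 remain; assigned so far: [2, 3, 5]
unit clause [-1] forces x1=F; simplify:
  drop 1 from [1, 4] -> [4]
  satisfied 2 clause(s); 1 remain; assigned so far: [1, 2, 3, 5]
unit clause [4] forces x4=T; simplify:
  satisfied 1 clause(s); 0 remain; assigned so far: [1, 2, 3, 4, 5]

Answer: x1=F x2=F x3=F x4=T x5=F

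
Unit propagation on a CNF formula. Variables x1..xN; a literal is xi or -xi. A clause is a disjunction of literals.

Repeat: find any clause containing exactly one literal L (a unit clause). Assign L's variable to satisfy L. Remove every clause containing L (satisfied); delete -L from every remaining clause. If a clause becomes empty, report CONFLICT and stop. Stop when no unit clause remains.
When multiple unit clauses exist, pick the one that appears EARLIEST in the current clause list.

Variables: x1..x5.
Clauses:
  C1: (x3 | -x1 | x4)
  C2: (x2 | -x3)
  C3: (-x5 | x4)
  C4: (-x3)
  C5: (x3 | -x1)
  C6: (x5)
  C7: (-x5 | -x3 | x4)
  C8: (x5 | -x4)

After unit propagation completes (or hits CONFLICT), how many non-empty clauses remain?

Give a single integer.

Answer: 0

Derivation:
unit clause [-3] forces x3=F; simplify:
  drop 3 from [3, -1, 4] -> [-1, 4]
  drop 3 from [3, -1] -> [-1]
  satisfied 3 clause(s); 5 remain; assigned so far: [3]
unit clause [-1] forces x1=F; simplify:
  satisfied 2 clause(s); 3 remain; assigned so far: [1, 3]
unit clause [5] forces x5=T; simplify:
  drop -5 from [-5, 4] -> [4]
  satisfied 2 clause(s); 1 remain; assigned so far: [1, 3, 5]
unit clause [4] forces x4=T; simplify:
  satisfied 1 clause(s); 0 remain; assigned so far: [1, 3, 4, 5]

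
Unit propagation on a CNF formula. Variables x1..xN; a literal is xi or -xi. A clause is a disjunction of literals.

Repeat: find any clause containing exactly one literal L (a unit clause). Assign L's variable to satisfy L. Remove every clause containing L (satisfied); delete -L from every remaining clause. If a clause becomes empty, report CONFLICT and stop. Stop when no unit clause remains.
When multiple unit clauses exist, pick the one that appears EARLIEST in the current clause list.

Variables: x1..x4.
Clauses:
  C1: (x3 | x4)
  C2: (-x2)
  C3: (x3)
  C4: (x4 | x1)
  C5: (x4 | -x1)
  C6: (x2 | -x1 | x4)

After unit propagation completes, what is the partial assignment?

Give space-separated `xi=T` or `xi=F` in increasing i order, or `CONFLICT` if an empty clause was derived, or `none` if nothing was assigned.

unit clause [-2] forces x2=F; simplify:
  drop 2 from [2, -1, 4] -> [-1, 4]
  satisfied 1 clause(s); 5 remain; assigned so far: [2]
unit clause [3] forces x3=T; simplify:
  satisfied 2 clause(s); 3 remain; assigned so far: [2, 3]

Answer: x2=F x3=T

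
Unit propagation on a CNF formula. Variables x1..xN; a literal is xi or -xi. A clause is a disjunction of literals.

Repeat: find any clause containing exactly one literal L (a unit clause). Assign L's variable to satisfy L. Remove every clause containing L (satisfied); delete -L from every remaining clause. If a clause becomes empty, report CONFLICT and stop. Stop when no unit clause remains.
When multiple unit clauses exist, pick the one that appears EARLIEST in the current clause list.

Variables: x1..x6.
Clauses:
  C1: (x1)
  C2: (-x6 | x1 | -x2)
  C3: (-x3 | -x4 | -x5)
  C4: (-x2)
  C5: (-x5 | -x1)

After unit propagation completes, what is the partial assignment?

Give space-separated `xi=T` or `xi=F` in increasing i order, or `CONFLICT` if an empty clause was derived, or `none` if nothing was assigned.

Answer: x1=T x2=F x5=F

Derivation:
unit clause [1] forces x1=T; simplify:
  drop -1 from [-5, -1] -> [-5]
  satisfied 2 clause(s); 3 remain; assigned so far: [1]
unit clause [-2] forces x2=F; simplify:
  satisfied 1 clause(s); 2 remain; assigned so far: [1, 2]
unit clause [-5] forces x5=F; simplify:
  satisfied 2 clause(s); 0 remain; assigned so far: [1, 2, 5]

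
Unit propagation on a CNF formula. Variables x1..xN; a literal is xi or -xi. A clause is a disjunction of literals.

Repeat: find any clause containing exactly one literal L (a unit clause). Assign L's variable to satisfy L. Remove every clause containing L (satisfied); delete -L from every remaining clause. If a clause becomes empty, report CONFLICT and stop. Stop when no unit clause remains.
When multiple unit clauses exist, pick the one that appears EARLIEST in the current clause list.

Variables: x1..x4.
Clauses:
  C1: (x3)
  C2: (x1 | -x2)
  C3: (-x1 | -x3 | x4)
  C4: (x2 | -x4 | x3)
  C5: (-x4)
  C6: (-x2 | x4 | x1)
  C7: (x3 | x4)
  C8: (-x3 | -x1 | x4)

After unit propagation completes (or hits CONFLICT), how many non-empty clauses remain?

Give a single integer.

unit clause [3] forces x3=T; simplify:
  drop -3 from [-1, -3, 4] -> [-1, 4]
  drop -3 from [-3, -1, 4] -> [-1, 4]
  satisfied 3 clause(s); 5 remain; assigned so far: [3]
unit clause [-4] forces x4=F; simplify:
  drop 4 from [-1, 4] -> [-1]
  drop 4 from [-2, 4, 1] -> [-2, 1]
  drop 4 from [-1, 4] -> [-1]
  satisfied 1 clause(s); 4 remain; assigned so far: [3, 4]
unit clause [-1] forces x1=F; simplify:
  drop 1 from [1, -2] -> [-2]
  drop 1 from [-2, 1] -> [-2]
  satisfied 2 clause(s); 2 remain; assigned so far: [1, 3, 4]
unit clause [-2] forces x2=F; simplify:
  satisfied 2 clause(s); 0 remain; assigned so far: [1, 2, 3, 4]

Answer: 0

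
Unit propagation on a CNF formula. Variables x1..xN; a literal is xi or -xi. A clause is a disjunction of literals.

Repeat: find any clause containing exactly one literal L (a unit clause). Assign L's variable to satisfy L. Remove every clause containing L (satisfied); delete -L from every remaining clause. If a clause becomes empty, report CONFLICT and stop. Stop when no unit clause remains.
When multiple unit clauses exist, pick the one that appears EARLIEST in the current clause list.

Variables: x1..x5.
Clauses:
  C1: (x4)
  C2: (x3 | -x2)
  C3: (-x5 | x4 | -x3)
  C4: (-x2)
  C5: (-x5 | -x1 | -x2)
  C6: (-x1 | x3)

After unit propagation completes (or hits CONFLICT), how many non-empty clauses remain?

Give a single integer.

Answer: 1

Derivation:
unit clause [4] forces x4=T; simplify:
  satisfied 2 clause(s); 4 remain; assigned so far: [4]
unit clause [-2] forces x2=F; simplify:
  satisfied 3 clause(s); 1 remain; assigned so far: [2, 4]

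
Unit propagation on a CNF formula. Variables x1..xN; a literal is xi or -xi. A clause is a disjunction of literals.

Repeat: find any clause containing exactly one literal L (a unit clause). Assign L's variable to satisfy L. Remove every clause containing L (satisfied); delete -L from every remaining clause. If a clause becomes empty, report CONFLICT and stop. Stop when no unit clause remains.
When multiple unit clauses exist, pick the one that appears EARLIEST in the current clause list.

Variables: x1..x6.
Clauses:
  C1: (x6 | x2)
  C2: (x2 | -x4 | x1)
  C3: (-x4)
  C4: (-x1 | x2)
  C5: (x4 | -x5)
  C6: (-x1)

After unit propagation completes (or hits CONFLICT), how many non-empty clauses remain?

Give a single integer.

unit clause [-4] forces x4=F; simplify:
  drop 4 from [4, -5] -> [-5]
  satisfied 2 clause(s); 4 remain; assigned so far: [4]
unit clause [-5] forces x5=F; simplify:
  satisfied 1 clause(s); 3 remain; assigned so far: [4, 5]
unit clause [-1] forces x1=F; simplify:
  satisfied 2 clause(s); 1 remain; assigned so far: [1, 4, 5]

Answer: 1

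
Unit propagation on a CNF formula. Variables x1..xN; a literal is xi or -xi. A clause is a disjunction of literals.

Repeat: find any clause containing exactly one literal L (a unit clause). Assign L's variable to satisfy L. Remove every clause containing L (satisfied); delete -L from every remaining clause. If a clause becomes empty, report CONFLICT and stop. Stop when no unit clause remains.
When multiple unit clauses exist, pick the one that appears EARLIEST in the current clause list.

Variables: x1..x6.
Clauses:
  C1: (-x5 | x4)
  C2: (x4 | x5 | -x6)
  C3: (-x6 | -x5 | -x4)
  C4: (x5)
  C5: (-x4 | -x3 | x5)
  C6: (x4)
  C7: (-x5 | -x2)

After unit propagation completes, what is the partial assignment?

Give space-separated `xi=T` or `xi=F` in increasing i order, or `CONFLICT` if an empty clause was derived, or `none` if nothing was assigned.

unit clause [5] forces x5=T; simplify:
  drop -5 from [-5, 4] -> [4]
  drop -5 from [-6, -5, -4] -> [-6, -4]
  drop -5 from [-5, -2] -> [-2]
  satisfied 3 clause(s); 4 remain; assigned so far: [5]
unit clause [4] forces x4=T; simplify:
  drop -4 from [-6, -4] -> [-6]
  satisfied 2 clause(s); 2 remain; assigned so far: [4, 5]
unit clause [-6] forces x6=F; simplify:
  satisfied 1 clause(s); 1 remain; assigned so far: [4, 5, 6]
unit clause [-2] forces x2=F; simplify:
  satisfied 1 clause(s); 0 remain; assigned so far: [2, 4, 5, 6]

Answer: x2=F x4=T x5=T x6=F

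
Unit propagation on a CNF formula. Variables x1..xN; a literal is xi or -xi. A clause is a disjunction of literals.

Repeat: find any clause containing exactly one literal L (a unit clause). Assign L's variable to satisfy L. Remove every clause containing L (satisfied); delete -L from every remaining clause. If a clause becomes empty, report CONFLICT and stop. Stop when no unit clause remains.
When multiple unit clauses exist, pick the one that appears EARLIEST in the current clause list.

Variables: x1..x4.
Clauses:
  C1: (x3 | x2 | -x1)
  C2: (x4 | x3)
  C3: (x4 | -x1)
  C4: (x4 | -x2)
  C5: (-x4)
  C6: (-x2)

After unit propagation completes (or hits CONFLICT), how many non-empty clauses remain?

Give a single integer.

Answer: 0

Derivation:
unit clause [-4] forces x4=F; simplify:
  drop 4 from [4, 3] -> [3]
  drop 4 from [4, -1] -> [-1]
  drop 4 from [4, -2] -> [-2]
  satisfied 1 clause(s); 5 remain; assigned so far: [4]
unit clause [3] forces x3=T; simplify:
  satisfied 2 clause(s); 3 remain; assigned so far: [3, 4]
unit clause [-1] forces x1=F; simplify:
  satisfied 1 clause(s); 2 remain; assigned so far: [1, 3, 4]
unit clause [-2] forces x2=F; simplify:
  satisfied 2 clause(s); 0 remain; assigned so far: [1, 2, 3, 4]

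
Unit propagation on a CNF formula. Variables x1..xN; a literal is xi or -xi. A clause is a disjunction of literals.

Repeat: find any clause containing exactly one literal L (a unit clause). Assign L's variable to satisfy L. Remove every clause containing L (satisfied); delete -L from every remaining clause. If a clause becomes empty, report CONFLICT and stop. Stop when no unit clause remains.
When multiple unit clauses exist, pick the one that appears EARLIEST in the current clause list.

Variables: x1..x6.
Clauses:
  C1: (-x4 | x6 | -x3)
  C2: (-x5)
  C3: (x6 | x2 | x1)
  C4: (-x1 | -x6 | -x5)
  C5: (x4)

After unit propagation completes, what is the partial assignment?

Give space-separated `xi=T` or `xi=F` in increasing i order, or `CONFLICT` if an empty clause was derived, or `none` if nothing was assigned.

unit clause [-5] forces x5=F; simplify:
  satisfied 2 clause(s); 3 remain; assigned so far: [5]
unit clause [4] forces x4=T; simplify:
  drop -4 from [-4, 6, -3] -> [6, -3]
  satisfied 1 clause(s); 2 remain; assigned so far: [4, 5]

Answer: x4=T x5=F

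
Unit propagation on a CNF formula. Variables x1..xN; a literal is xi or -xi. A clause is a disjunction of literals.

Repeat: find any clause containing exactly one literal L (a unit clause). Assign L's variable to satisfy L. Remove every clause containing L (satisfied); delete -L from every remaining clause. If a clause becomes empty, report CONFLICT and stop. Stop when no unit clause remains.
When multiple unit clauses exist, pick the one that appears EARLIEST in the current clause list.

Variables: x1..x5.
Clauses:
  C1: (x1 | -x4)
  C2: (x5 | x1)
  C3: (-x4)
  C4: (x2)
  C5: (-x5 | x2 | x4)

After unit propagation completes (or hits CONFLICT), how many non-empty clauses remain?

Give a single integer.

Answer: 1

Derivation:
unit clause [-4] forces x4=F; simplify:
  drop 4 from [-5, 2, 4] -> [-5, 2]
  satisfied 2 clause(s); 3 remain; assigned so far: [4]
unit clause [2] forces x2=T; simplify:
  satisfied 2 clause(s); 1 remain; assigned so far: [2, 4]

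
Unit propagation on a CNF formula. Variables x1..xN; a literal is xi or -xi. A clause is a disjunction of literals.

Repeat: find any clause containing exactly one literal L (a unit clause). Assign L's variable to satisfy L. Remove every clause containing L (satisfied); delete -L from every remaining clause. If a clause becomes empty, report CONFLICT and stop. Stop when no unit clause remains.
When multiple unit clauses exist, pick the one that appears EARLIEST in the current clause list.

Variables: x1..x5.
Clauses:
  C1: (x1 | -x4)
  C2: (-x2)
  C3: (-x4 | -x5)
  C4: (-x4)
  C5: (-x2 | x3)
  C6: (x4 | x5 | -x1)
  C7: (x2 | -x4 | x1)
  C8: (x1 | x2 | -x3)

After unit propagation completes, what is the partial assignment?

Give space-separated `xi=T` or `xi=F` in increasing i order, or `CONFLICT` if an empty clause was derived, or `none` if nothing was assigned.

unit clause [-2] forces x2=F; simplify:
  drop 2 from [2, -4, 1] -> [-4, 1]
  drop 2 from [1, 2, -3] -> [1, -3]
  satisfied 2 clause(s); 6 remain; assigned so far: [2]
unit clause [-4] forces x4=F; simplify:
  drop 4 from [4, 5, -1] -> [5, -1]
  satisfied 4 clause(s); 2 remain; assigned so far: [2, 4]

Answer: x2=F x4=F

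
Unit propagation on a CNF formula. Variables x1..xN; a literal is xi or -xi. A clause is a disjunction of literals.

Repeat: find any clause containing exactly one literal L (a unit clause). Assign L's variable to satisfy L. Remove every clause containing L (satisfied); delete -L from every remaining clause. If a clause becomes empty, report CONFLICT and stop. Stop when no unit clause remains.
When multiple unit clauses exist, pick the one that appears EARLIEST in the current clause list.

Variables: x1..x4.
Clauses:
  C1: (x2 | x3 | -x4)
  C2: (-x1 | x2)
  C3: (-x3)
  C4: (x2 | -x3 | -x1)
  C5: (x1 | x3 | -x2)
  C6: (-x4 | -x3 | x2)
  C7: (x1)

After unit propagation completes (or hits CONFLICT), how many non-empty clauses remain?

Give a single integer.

Answer: 0

Derivation:
unit clause [-3] forces x3=F; simplify:
  drop 3 from [2, 3, -4] -> [2, -4]
  drop 3 from [1, 3, -2] -> [1, -2]
  satisfied 3 clause(s); 4 remain; assigned so far: [3]
unit clause [1] forces x1=T; simplify:
  drop -1 from [-1, 2] -> [2]
  satisfied 2 clause(s); 2 remain; assigned so far: [1, 3]
unit clause [2] forces x2=T; simplify:
  satisfied 2 clause(s); 0 remain; assigned so far: [1, 2, 3]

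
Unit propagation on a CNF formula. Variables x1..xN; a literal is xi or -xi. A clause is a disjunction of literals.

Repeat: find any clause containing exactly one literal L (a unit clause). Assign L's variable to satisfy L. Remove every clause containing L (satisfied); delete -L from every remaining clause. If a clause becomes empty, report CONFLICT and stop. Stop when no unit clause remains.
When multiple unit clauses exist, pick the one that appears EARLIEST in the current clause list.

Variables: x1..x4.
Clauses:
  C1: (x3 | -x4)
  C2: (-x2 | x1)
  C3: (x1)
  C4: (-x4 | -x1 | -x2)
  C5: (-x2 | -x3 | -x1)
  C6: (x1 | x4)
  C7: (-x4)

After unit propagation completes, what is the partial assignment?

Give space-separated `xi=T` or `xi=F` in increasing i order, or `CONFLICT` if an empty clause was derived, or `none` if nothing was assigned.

unit clause [1] forces x1=T; simplify:
  drop -1 from [-4, -1, -2] -> [-4, -2]
  drop -1 from [-2, -3, -1] -> [-2, -3]
  satisfied 3 clause(s); 4 remain; assigned so far: [1]
unit clause [-4] forces x4=F; simplify:
  satisfied 3 clause(s); 1 remain; assigned so far: [1, 4]

Answer: x1=T x4=F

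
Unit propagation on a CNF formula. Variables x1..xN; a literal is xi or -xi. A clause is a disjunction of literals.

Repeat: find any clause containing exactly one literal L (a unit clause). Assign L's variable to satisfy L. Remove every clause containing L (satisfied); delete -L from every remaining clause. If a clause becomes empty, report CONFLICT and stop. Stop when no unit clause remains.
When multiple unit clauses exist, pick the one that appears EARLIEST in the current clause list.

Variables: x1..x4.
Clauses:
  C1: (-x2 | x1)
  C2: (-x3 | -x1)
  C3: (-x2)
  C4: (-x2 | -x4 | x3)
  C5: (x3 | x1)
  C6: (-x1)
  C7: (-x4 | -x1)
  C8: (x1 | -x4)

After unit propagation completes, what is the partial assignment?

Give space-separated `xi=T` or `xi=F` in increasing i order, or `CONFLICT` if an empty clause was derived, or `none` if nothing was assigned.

Answer: x1=F x2=F x3=T x4=F

Derivation:
unit clause [-2] forces x2=F; simplify:
  satisfied 3 clause(s); 5 remain; assigned so far: [2]
unit clause [-1] forces x1=F; simplify:
  drop 1 from [3, 1] -> [3]
  drop 1 from [1, -4] -> [-4]
  satisfied 3 clause(s); 2 remain; assigned so far: [1, 2]
unit clause [3] forces x3=T; simplify:
  satisfied 1 clause(s); 1 remain; assigned so far: [1, 2, 3]
unit clause [-4] forces x4=F; simplify:
  satisfied 1 clause(s); 0 remain; assigned so far: [1, 2, 3, 4]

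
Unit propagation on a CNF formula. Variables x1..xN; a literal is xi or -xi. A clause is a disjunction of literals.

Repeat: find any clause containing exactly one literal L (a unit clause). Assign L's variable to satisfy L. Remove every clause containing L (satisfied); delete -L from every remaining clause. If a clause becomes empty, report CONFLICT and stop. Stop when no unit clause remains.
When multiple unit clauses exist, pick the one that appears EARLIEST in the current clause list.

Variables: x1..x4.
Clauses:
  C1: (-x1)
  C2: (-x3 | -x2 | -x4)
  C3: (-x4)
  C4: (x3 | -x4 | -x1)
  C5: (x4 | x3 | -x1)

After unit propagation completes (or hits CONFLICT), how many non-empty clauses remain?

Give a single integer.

unit clause [-1] forces x1=F; simplify:
  satisfied 3 clause(s); 2 remain; assigned so far: [1]
unit clause [-4] forces x4=F; simplify:
  satisfied 2 clause(s); 0 remain; assigned so far: [1, 4]

Answer: 0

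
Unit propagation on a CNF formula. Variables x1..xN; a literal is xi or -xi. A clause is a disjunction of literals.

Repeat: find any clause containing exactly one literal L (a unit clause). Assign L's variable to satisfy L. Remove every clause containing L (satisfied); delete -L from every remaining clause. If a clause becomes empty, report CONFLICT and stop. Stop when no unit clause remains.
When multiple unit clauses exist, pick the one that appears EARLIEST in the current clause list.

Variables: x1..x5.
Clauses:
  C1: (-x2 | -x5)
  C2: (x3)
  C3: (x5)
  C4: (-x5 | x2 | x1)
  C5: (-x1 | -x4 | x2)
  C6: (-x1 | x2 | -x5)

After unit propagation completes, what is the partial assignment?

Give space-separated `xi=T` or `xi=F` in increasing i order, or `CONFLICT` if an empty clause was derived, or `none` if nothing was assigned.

unit clause [3] forces x3=T; simplify:
  satisfied 1 clause(s); 5 remain; assigned so far: [3]
unit clause [5] forces x5=T; simplify:
  drop -5 from [-2, -5] -> [-2]
  drop -5 from [-5, 2, 1] -> [2, 1]
  drop -5 from [-1, 2, -5] -> [-1, 2]
  satisfied 1 clause(s); 4 remain; assigned so far: [3, 5]
unit clause [-2] forces x2=F; simplify:
  drop 2 from [2, 1] -> [1]
  drop 2 from [-1, -4, 2] -> [-1, -4]
  drop 2 from [-1, 2] -> [-1]
  satisfied 1 clause(s); 3 remain; assigned so far: [2, 3, 5]
unit clause [1] forces x1=T; simplify:
  drop -1 from [-1, -4] -> [-4]
  drop -1 from [-1] -> [] (empty!)
  satisfied 1 clause(s); 2 remain; assigned so far: [1, 2, 3, 5]
CONFLICT (empty clause)

Answer: CONFLICT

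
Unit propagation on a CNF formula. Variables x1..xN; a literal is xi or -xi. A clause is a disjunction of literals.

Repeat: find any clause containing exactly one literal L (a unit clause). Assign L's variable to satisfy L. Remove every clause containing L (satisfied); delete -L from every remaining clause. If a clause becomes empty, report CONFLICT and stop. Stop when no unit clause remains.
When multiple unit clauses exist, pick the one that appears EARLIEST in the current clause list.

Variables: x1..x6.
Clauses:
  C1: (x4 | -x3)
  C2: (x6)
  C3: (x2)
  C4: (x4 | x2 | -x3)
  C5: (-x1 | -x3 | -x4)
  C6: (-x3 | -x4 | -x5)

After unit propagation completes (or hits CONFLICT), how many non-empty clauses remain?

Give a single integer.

Answer: 3

Derivation:
unit clause [6] forces x6=T; simplify:
  satisfied 1 clause(s); 5 remain; assigned so far: [6]
unit clause [2] forces x2=T; simplify:
  satisfied 2 clause(s); 3 remain; assigned so far: [2, 6]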